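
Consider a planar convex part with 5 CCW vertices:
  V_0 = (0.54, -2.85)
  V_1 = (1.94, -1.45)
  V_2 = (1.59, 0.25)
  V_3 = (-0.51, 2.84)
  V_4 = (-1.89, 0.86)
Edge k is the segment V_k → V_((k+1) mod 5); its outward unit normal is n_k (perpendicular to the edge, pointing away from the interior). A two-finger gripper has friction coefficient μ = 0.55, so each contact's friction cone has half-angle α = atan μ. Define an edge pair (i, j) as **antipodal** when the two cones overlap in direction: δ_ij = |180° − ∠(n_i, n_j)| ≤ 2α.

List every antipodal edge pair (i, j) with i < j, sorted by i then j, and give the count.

α = atan 0.55 = 28.81°;  2α = 57.62°
n_0 = (+0.7071, -0.7071)
n_1 = (+0.9795, +0.2017)
n_2 = (+0.7768, +0.6298)
n_3 = (-0.8204, +0.5718)
n_4 = (-0.8365, -0.5479)
  (0,1): δ = 123.37°  ·
  (0,2): δ = 95.96°  ·
  (0,3): δ = 10.12°  ✓
  (0,4): δ = 78.22°  ·
  (1,2): δ = 152.60°  ·
  (1,3): δ = 46.51°  ✓
  (1,4): δ = 21.59°  ✓
  (2,3): δ = 73.91°  ·
  (2,4): δ = 5.81°  ✓
  (3,4): δ = 111.90°  ·
antipodal pairs: 4

count = 4; pairs: (0,3), (1,3), (1,4), (2,4)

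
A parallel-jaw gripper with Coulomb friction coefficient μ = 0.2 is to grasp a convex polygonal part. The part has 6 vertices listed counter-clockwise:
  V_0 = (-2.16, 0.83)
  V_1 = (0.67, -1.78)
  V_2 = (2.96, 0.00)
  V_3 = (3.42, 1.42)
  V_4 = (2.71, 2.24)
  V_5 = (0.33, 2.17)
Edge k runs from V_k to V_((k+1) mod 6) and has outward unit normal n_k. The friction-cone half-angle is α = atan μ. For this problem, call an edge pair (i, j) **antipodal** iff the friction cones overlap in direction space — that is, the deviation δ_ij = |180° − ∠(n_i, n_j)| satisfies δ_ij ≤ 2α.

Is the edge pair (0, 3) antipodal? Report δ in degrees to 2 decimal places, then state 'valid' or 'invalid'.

α = atan 0.2 = 11.31°;  2α = 22.62°
edge 0: e_0 = (+2.83, -2.61);  n_0 = (-0.6780, -0.7351)
edge 3: e_3 = (-0.71, +0.82);  n_3 = (+0.7560, +0.6546)
∠(n_0, n_3) = 173.57°
δ = |180° − 173.57°| = 6.43°
6.43° ≤ 2α = 22.62°  →  valid

δ = 6.43°, valid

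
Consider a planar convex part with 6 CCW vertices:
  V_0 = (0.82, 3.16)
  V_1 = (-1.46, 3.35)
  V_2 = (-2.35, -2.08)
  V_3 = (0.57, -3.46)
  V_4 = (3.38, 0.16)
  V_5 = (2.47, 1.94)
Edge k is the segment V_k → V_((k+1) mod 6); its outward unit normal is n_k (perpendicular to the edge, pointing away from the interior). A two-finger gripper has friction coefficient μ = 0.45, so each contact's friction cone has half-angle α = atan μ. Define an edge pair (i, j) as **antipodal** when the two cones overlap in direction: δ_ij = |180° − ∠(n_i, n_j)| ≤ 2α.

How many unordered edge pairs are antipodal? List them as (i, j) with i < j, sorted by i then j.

count = 5; pairs: (0,2), (1,3), (1,4), (2,4), (2,5)

α = atan 0.45 = 24.23°;  2α = 48.46°
n_0 = (+0.0830, +0.9965)
n_1 = (-0.9868, +0.1617)
n_2 = (-0.4273, -0.9041)
n_3 = (+0.7899, -0.6132)
n_4 = (+0.8904, +0.4552)
n_5 = (+0.5945, +0.8041)
  (0,1): δ = 94.54°  ·
  (0,2): δ = 20.53°  ✓
  (0,3): δ = 56.94°  ·
  (0,4): δ = 121.84°  ·
  (0,5): δ = 148.28°  ·
  (1,2): δ = 105.99°  ·
  (1,3): δ = 28.51°  ✓
  (1,4): δ = 36.39°  ✓
  (1,5): δ = 62.83°  ·
  (2,3): δ = 102.52°  ·
  (2,4): δ = 37.63°  ✓
  (2,5): δ = 11.18°  ✓
  (3,4): δ = 115.10°  ·
  (3,5): δ = 88.66°  ·
  (4,5): δ = 153.56°  ·
antipodal pairs: 5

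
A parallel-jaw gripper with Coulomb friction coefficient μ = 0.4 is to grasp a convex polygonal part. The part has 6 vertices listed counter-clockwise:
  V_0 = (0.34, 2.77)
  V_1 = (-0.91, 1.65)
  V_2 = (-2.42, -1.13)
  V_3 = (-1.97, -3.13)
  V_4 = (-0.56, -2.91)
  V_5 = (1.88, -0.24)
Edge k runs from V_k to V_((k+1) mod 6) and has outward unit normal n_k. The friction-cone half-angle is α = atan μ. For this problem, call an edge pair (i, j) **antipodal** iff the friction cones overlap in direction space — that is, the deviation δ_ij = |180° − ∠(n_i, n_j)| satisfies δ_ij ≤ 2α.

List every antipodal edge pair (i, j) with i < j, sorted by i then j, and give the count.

count = 4; pairs: (0,3), (0,4), (1,4), (2,5)

α = atan 0.4 = 21.80°;  2α = 43.60°
n_0 = (-0.6673, +0.7448)
n_1 = (-0.8787, +0.4773)
n_2 = (-0.9756, -0.2195)
n_3 = (+0.1542, -0.9880)
n_4 = (+0.7382, -0.6746)
n_5 = (+0.8902, +0.4555)
  (0,1): δ = 160.37°  ·
  (0,2): δ = 119.18°  ·
  (0,3): δ = 32.99°  ✓
  (0,4): δ = 5.72°  ✓
  (0,5): δ = 75.24°  ·
  (1,2): δ = 138.81°  ·
  (1,3): δ = 52.62°  ·
  (1,4): δ = 13.91°  ✓
  (1,5): δ = 55.60°  ·
  (2,3): δ = 93.81°  ·
  (2,4): δ = 55.10°  ·
  (2,5): δ = 14.42°  ✓
  (3,4): δ = 141.29°  ·
  (3,5): δ = 71.77°  ·
  (4,5): δ = 110.48°  ·
antipodal pairs: 4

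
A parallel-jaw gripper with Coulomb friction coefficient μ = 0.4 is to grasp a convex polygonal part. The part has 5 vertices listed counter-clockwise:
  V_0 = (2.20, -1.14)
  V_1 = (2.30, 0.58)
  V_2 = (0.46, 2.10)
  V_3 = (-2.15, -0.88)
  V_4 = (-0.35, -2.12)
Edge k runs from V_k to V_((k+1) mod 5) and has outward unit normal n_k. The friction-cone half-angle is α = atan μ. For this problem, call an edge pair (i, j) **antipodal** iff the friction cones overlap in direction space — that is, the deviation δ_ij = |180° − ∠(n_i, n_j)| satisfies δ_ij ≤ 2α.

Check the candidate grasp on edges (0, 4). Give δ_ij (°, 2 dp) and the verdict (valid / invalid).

α = atan 0.4 = 21.80°;  2α = 43.60°
edge 0: e_0 = (+0.10, +1.72);  n_0 = (+0.9983, -0.0580)
edge 4: e_4 = (+2.55, +0.98);  n_4 = (+0.3587, -0.9334)
∠(n_0, n_4) = 65.65°
δ = |180° − 65.65°| = 114.35°
114.35° > 2α = 43.60°  →  invalid

δ = 114.35°, invalid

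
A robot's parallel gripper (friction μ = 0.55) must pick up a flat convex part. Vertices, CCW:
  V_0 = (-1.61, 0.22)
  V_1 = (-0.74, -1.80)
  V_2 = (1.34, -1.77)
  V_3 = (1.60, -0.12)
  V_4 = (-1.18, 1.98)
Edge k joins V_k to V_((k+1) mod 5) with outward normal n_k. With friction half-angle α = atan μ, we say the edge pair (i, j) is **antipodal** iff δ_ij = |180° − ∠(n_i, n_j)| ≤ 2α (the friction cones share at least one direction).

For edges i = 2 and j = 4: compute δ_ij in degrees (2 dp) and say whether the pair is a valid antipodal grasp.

α = atan 0.55 = 28.81°;  2α = 57.62°
edge 2: e_2 = (+0.26, +1.65);  n_2 = (+0.9878, -0.1557)
edge 4: e_4 = (-0.43, -1.76);  n_4 = (-0.9714, +0.2373)
∠(n_2, n_4) = 175.23°
δ = |180° − 175.23°| = 4.77°
4.77° ≤ 2α = 57.62°  →  valid

δ = 4.77°, valid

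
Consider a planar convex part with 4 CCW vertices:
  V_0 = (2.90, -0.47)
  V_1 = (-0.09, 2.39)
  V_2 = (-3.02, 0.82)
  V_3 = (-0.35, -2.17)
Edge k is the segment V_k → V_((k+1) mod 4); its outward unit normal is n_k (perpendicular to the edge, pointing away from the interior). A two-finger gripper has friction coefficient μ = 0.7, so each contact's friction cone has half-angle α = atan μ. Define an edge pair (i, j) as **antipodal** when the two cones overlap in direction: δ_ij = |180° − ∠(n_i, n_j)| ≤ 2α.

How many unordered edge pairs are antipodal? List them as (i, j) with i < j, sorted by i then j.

α = atan 0.7 = 34.99°;  2α = 69.98°
n_0 = (+0.6912, +0.7226)
n_1 = (-0.4723, +0.8814)
n_2 = (-0.7459, -0.6661)
n_3 = (+0.4635, -0.8861)
  (0,1): δ = 108.09°  ·
  (0,2): δ = 4.51°  ✓
  (0,3): δ = 71.34°  ·
  (1,2): δ = 76.42°  ·
  (1,3): δ = 0.57°  ✓
  (2,3): δ = 104.15°  ·
antipodal pairs: 2

count = 2; pairs: (0,2), (1,3)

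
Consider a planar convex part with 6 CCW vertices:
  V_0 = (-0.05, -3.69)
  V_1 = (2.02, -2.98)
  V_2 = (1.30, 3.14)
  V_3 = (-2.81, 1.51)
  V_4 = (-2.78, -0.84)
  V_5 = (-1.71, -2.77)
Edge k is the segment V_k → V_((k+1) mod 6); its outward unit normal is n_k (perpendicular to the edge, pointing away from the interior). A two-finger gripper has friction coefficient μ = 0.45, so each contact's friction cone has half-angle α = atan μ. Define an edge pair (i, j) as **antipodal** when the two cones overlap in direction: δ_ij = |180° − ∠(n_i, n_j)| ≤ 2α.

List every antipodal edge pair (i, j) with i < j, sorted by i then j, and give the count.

α = atan 0.45 = 24.23°;  2α = 48.46°
n_0 = (+0.3244, -0.9459)
n_1 = (+0.9932, +0.1168)
n_2 = (-0.3687, +0.9296)
n_3 = (-0.9999, -0.0128)
n_4 = (-0.8746, -0.4849)
n_5 = (-0.4847, -0.8747)
  (0,1): δ = 102.22°  ·
  (0,2): δ = 2.70°  ✓
  (0,3): δ = 71.80°  ·
  (0,4): δ = 100.07°  ·
  (0,5): δ = 132.07°  ·
  (1,2): δ = 75.08°  ·
  (1,3): δ = 5.98°  ✓
  (1,4): δ = 22.29°  ✓
  (1,5): δ = 54.29°  ·
  (2,3): δ = 110.90°  ·
  (2,4): δ = 82.63°  ·
  (2,5): δ = 50.63°  ·
  (3,4): δ = 151.73°  ·
  (3,5): δ = 119.73°  ·
  (4,5): δ = 148.00°  ·
antipodal pairs: 3

count = 3; pairs: (0,2), (1,3), (1,4)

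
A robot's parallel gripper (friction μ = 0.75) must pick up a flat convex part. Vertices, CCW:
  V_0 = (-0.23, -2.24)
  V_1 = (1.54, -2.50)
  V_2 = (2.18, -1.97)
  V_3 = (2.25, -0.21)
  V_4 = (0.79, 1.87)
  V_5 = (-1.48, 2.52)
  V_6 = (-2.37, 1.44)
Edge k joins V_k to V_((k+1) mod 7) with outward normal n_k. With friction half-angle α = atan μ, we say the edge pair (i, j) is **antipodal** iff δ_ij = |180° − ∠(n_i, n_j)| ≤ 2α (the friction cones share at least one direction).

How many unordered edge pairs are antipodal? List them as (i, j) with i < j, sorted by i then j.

count = 9; pairs: (0,3), (0,4), (0,5), (1,4), (1,5), (2,5), (2,6), (3,6), (4,6)

α = atan 0.75 = 36.87°;  2α = 73.74°
n_0 = (-0.1453, -0.9894)
n_1 = (+0.6378, -0.7702)
n_2 = (+0.9992, -0.0397)
n_3 = (+0.8185, +0.5745)
n_4 = (+0.2753, +0.9614)
n_5 = (-0.7717, +0.6360)
n_6 = (-0.8645, -0.5027)
  (0,1): δ = 132.01°  ·
  (0,2): δ = 83.92°  ·
  (0,3): δ = 46.58°  ✓
  (0,4): δ = 7.62°  ✓
  (0,5): δ = 58.87°  ✓
  (0,6): δ = 128.54°  ·
  (1,2): δ = 131.91°  ·
  (1,3): δ = 94.56°  ·
  (1,4): δ = 55.61°  ✓
  (1,5): δ = 10.88°  ✓
  (1,6): δ = 80.55°  ·
  (2,3): δ = 142.66°  ·
  (2,4): δ = 103.70°  ·
  (2,5): δ = 37.21°  ✓
  (2,6): δ = 32.46°  ✓
  (3,4): δ = 141.04°  ·
  (3,5): δ = 74.56°  ·
  (3,6): δ = 4.89°  ✓
  (4,5): δ = 113.51°  ·
  (4,6): δ = 43.84°  ✓
  (5,6): δ = 110.33°  ·
antipodal pairs: 9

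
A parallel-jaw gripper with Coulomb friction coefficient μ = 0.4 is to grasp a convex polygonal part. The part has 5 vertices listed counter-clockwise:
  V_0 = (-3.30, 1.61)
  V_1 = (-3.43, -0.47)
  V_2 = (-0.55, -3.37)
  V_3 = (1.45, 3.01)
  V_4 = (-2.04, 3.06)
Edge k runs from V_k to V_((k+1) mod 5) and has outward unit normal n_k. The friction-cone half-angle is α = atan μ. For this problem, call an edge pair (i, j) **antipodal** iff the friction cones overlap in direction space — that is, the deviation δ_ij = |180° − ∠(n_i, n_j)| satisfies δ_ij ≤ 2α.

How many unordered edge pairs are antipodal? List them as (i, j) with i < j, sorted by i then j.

α = atan 0.4 = 21.80°;  2α = 43.60°
n_0 = (-0.9981, +0.0624)
n_1 = (-0.7095, -0.7047)
n_2 = (+0.9542, -0.2991)
n_3 = (+0.0143, +0.9999)
n_4 = (-0.7548, +0.6559)
  (0,1): δ = 131.62°  ·
  (0,2): δ = 13.83°  ✓
  (0,3): δ = 92.76°  ·
  (0,4): δ = 142.59°  ·
  (1,2): δ = 62.21°  ·
  (1,3): δ = 44.38°  ·
  (1,4): δ = 94.21°  ·
  (2,3): δ = 73.42°  ·
  (2,4): δ = 23.58°  ✓
  (3,4): δ = 130.17°  ·
antipodal pairs: 2

count = 2; pairs: (0,2), (2,4)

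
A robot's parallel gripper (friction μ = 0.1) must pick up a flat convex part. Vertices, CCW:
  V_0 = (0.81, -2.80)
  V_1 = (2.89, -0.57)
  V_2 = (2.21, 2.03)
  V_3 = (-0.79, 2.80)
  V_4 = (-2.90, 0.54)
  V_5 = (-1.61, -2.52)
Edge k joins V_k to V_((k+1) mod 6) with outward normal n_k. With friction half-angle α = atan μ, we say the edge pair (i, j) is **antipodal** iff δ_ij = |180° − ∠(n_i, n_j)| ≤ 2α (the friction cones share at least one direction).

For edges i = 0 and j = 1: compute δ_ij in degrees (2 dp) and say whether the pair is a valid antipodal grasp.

δ = 122.34°, invalid

α = atan 0.1 = 5.71°;  2α = 11.42°
edge 0: e_0 = (+2.08, +2.23);  n_0 = (+0.7313, -0.6821)
edge 1: e_1 = (-0.68, +2.60);  n_1 = (+0.9675, +0.2530)
∠(n_0, n_1) = 57.66°
δ = |180° − 57.66°| = 122.34°
122.34° > 2α = 11.42°  →  invalid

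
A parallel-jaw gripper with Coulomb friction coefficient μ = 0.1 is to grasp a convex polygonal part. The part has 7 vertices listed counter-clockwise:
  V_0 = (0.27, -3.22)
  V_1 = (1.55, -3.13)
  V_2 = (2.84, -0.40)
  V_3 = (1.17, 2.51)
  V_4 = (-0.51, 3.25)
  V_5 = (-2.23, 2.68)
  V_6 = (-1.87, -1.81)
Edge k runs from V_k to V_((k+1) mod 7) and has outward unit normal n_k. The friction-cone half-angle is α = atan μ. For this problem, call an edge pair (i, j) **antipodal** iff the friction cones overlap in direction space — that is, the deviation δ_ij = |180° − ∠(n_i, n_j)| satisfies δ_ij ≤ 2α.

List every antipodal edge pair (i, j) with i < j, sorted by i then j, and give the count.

α = atan 0.1 = 5.71°;  2α = 11.42°
n_0 = (+0.0701, -0.9975)
n_1 = (+0.9041, -0.4272)
n_2 = (+0.8673, +0.4977)
n_3 = (+0.4031, +0.9152)
n_4 = (-0.3146, +0.9492)
n_5 = (-0.9968, -0.0799)
n_6 = (-0.5502, -0.8350)
  (0,1): δ = 119.31°  ·
  (0,2): δ = 64.17°  ·
  (0,3): δ = 27.79°  ·
  (0,4): δ = 14.31°  ·
  (0,5): δ = 90.56°  ·
  (0,6): δ = 142.60°  ·
  (1,2): δ = 124.86°  ·
  (1,3): δ = 88.48°  ·
  (1,4): δ = 46.37°  ·
  (1,5): δ = 29.88°  ·
  (1,6): δ = 81.91°  ·
  (2,3): δ = 143.62°  ·
  (2,4): δ = 101.52°  ·
  (2,5): δ = 25.27°  ·
  (2,6): δ = 26.77°  ·
  (3,4): δ = 137.89°  ·
  (3,5): δ = 61.64°  ·
  (3,6): δ = 9.61°  ✓
  (4,5): δ = 103.75°  ·
  (4,6): δ = 51.71°  ·
  (5,6): δ = 127.96°  ·
antipodal pairs: 1

count = 1; pairs: (3,6)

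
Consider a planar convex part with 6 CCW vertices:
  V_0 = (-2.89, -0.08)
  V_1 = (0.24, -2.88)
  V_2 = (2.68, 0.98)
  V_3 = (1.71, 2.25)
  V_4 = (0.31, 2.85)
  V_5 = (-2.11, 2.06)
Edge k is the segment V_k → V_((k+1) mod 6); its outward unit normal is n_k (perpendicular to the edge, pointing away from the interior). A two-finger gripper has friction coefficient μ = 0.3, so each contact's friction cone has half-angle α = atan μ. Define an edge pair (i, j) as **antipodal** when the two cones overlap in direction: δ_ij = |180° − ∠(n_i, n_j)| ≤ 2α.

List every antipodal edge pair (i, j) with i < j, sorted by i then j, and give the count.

α = atan 0.3 = 16.70°;  2α = 33.40°
n_0 = (-0.6667, -0.7453)
n_1 = (+0.8453, -0.5343)
n_2 = (+0.7947, +0.6070)
n_3 = (+0.3939, +0.9191)
n_4 = (-0.3103, +0.9506)
n_5 = (-0.9395, +0.3424)
  (0,1): δ = 80.48°  ·
  (0,2): δ = 10.81°  ✓
  (0,3): δ = 18.62°  ✓
  (0,4): δ = 59.89°  ·
  (0,5): δ = 111.79°  ·
  (1,2): δ = 110.33°  ·
  (1,3): δ = 80.90°  ·
  (1,4): δ = 39.62°  ·
  (1,5): δ = 12.27°  ✓
  (2,3): δ = 150.57°  ·
  (2,4): δ = 109.29°  ·
  (2,5): δ = 57.40°  ·
  (3,4): δ = 138.72°  ·
  (3,5): δ = 86.83°  ·
  (4,5): δ = 128.11°  ·
antipodal pairs: 3

count = 3; pairs: (0,2), (0,3), (1,5)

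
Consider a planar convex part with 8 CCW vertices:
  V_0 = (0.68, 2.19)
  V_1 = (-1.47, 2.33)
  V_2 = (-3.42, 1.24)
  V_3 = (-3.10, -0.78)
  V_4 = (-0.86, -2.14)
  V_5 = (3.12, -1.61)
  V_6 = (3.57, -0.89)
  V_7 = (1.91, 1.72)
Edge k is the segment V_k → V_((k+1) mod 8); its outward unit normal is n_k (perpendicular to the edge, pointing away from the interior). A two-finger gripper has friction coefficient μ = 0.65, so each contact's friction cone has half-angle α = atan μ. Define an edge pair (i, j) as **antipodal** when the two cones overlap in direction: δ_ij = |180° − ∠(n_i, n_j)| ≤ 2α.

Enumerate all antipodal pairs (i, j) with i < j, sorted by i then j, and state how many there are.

count = 13; pairs: (0,3), (0,4), (0,5), (1,3), (1,4), (1,5), (2,5), (2,6), (2,7), (3,6), (3,7), (4,6), (4,7)

α = atan 0.65 = 33.02°;  2α = 66.05°
n_0 = (+0.0650, +0.9979)
n_1 = (-0.4879, +0.8729)
n_2 = (-0.9877, -0.1565)
n_3 = (-0.5190, -0.8548)
n_4 = (+0.1320, -0.9912)
n_5 = (+0.8480, -0.5300)
n_6 = (+0.8438, +0.5367)
n_7 = (+0.3569, +0.9341)
  (0,1): δ = 147.07°  ·
  (0,2): δ = 77.27°  ·
  (0,3): δ = 27.54°  ✓
  (0,4): δ = 11.31°  ✓
  (0,5): δ = 61.72°  ✓
  (0,6): δ = 126.18°  ·
  (0,7): δ = 162.81°  ·
  (1,2): δ = 110.20°  ·
  (1,3): δ = 60.47°  ✓
  (1,4): δ = 21.62°  ✓
  (1,5): δ = 28.79°  ✓
  (1,6): δ = 93.25°  ·
  (1,7): δ = 129.88°  ·
  (2,3): δ = 130.27°  ·
  (2,4): δ = 91.42°  ·
  (2,5): δ = 41.01°  ✓
  (2,6): δ = 23.46°  ✓
  (2,7): δ = 60.09°  ✓
  (3,4): δ = 141.15°  ·
  (3,5): δ = 90.74°  ·
  (3,6): δ = 26.28°  ✓
  (3,7): δ = 10.35°  ✓
  (4,5): δ = 129.59°  ·
  (4,6): δ = 65.13°  ✓
  (4,7): δ = 28.50°  ✓
  (5,6): δ = 115.54°  ·
  (5,7): δ = 78.91°  ·
  (6,7): δ = 143.37°  ·
antipodal pairs: 13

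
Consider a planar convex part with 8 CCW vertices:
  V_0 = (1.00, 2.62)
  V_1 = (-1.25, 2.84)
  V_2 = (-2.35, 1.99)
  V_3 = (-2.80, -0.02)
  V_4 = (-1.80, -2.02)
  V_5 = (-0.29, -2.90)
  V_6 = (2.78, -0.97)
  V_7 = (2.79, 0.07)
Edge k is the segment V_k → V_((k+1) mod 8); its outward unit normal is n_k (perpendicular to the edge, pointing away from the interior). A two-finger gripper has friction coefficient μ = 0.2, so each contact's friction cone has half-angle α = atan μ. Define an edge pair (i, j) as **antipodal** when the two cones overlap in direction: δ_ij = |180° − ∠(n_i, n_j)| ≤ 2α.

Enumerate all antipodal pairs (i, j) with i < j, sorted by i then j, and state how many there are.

count = 3; pairs: (1,5), (2,6), (3,7)

α = atan 0.2 = 11.31°;  2α = 22.62°
n_0 = (+0.0973, +0.9953)
n_1 = (-0.6114, +0.7913)
n_2 = (-0.9758, +0.2185)
n_3 = (-0.8944, -0.4472)
n_4 = (-0.5035, -0.8640)
n_5 = (+0.5322, -0.8466)
n_6 = (+1.0000, -0.0096)
n_7 = (+0.8185, +0.5745)
  (0,1): δ = 136.72°  ·
  (0,2): δ = 97.03°  ·
  (0,3): δ = 57.85°  ·
  (0,4): δ = 24.65°  ·
  (0,5): δ = 37.74°  ·
  (0,6): δ = 95.03°  ·
  (0,7): δ = 130.65°  ·
  (1,2): δ = 140.31°  ·
  (1,3): δ = 101.13°  ·
  (1,4): δ = 67.93°  ·
  (1,5): δ = 5.54°  ✓
  (1,6): δ = 51.75°  ·
  (1,7): δ = 87.37°  ·
  (2,3): δ = 140.82°  ·
  (2,4): δ = 107.61°  ·
  (2,5): δ = 45.22°  ·
  (2,6): δ = 12.07°  ✓
  (2,7): δ = 47.69°  ·
  (3,4): δ = 146.80°  ·
  (3,5): δ = 84.41°  ·
  (3,6): δ = 27.12°  ·
  (3,7): δ = 8.50°  ✓
  (4,5): δ = 117.61°  ·
  (4,6): δ = 60.32°  ·
  (4,7): δ = 24.70°  ·
  (5,6): δ = 122.71°  ·
  (5,7): δ = 87.09°  ·
  (6,7): δ = 144.38°  ·
antipodal pairs: 3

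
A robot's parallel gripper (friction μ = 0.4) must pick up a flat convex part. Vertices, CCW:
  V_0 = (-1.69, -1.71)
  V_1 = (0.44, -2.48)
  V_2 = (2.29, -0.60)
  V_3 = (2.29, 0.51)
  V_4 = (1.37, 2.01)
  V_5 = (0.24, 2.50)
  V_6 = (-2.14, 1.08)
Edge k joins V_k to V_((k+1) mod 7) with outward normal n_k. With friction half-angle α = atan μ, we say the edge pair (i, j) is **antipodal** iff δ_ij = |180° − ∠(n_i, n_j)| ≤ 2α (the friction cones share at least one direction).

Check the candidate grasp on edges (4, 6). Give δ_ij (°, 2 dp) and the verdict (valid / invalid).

α = atan 0.4 = 21.80°;  2α = 43.60°
edge 4: e_4 = (-1.13, +0.49);  n_4 = (+0.3978, +0.9175)
edge 6: e_6 = (+0.45, -2.79);  n_6 = (-0.9872, -0.1592)
∠(n_4, n_6) = 122.61°
δ = |180° − 122.61°| = 57.39°
57.39° > 2α = 43.60°  →  invalid

δ = 57.39°, invalid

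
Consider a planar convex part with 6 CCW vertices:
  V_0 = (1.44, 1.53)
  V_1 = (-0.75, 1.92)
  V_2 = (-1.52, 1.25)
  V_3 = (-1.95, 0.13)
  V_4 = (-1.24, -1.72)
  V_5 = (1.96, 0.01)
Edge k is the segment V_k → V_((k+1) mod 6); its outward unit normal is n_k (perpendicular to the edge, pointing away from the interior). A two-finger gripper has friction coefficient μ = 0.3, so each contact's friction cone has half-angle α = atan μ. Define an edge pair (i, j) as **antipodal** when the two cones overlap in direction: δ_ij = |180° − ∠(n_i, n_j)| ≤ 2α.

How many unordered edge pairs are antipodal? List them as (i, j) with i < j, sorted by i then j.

count = 2; pairs: (1,4), (3,5)

α = atan 0.3 = 16.70°;  2α = 33.40°
n_0 = (+0.1753, +0.9845)
n_1 = (-0.6564, +0.7544)
n_2 = (-0.9336, +0.3584)
n_3 = (-0.9336, -0.3583)
n_4 = (+0.4756, -0.8797)
n_5 = (+0.9462, +0.3237)
  (0,1): δ = 128.87°  ·
  (0,2): δ = 100.91°  ·
  (0,3): δ = 58.91°  ·
  (0,4): δ = 38.49°  ·
  (0,5): δ = 118.98°  ·
  (1,2): δ = 152.03°  ·
  (1,3): δ = 110.03°  ·
  (1,4): δ = 12.63°  ✓
  (1,5): δ = 67.86°  ·
  (2,3): δ = 138.00°  ·
  (2,4): δ = 40.60°  ·
  (2,5): δ = 39.89°  ·
  (3,4): δ = 82.60°  ·
  (3,5): δ = 2.11°  ✓
  (4,5): δ = 99.51°  ·
antipodal pairs: 2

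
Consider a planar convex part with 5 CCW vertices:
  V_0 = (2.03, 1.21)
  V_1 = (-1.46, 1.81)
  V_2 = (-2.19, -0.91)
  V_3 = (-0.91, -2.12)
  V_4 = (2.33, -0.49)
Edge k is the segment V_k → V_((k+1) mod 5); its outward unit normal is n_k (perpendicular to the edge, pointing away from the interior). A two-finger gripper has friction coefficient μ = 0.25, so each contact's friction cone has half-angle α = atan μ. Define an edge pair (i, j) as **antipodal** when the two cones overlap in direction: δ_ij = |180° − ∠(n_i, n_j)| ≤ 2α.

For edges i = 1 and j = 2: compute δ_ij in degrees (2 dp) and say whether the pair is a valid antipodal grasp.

δ = 118.37°, invalid

α = atan 0.25 = 14.04°;  2α = 28.07°
edge 1: e_1 = (-0.73, -2.72);  n_1 = (-0.9658, +0.2592)
edge 2: e_2 = (+1.28, -1.21);  n_2 = (-0.6870, -0.7267)
∠(n_1, n_2) = 61.63°
δ = |180° − 61.63°| = 118.37°
118.37° > 2α = 28.07°  →  invalid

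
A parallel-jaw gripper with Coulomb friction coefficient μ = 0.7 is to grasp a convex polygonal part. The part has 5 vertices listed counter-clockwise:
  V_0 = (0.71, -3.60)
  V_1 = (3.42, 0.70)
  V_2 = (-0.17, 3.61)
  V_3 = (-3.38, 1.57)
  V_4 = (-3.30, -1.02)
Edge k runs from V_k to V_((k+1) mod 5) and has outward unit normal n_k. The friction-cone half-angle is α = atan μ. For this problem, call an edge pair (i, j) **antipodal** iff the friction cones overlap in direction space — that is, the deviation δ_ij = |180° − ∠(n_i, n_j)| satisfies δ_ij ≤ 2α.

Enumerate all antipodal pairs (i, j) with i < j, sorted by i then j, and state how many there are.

count = 5; pairs: (0,2), (0,3), (1,3), (1,4), (2,4)

α = atan 0.7 = 34.99°;  2α = 69.98°
n_0 = (+0.8460, -0.5332)
n_1 = (+0.6297, +0.7768)
n_2 = (-0.5364, +0.8440)
n_3 = (-0.9995, -0.0309)
n_4 = (-0.5411, -0.8410)
  (0,1): δ = 96.81°  ·
  (0,2): δ = 25.34°  ✓
  (0,3): δ = 33.99°  ✓
  (0,4): δ = 89.46°  ·
  (1,2): δ = 108.54°  ·
  (1,3): δ = 49.20°  ✓
  (1,4): δ = 6.27°  ✓
  (2,3): δ = 120.67°  ·
  (2,4): δ = 65.19°  ✓
  (3,4): δ = 124.53°  ·
antipodal pairs: 5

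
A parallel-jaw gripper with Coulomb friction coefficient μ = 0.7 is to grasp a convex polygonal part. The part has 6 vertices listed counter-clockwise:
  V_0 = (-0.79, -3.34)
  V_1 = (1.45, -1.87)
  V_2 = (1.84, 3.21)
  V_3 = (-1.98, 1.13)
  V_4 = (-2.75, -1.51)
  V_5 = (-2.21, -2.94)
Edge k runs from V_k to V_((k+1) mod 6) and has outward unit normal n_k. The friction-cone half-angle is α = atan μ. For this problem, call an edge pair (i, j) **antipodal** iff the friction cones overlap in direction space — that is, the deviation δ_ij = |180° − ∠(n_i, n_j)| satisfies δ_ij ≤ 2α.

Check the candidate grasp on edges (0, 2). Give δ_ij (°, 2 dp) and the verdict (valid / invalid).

δ = 4.71°, valid

α = atan 0.7 = 34.99°;  2α = 69.98°
edge 0: e_0 = (+2.24, +1.47);  n_0 = (+0.5487, -0.8360)
edge 2: e_2 = (-3.82, -2.08);  n_2 = (-0.4782, +0.8782)
∠(n_0, n_2) = 175.29°
δ = |180° − 175.29°| = 4.71°
4.71° ≤ 2α = 69.98°  →  valid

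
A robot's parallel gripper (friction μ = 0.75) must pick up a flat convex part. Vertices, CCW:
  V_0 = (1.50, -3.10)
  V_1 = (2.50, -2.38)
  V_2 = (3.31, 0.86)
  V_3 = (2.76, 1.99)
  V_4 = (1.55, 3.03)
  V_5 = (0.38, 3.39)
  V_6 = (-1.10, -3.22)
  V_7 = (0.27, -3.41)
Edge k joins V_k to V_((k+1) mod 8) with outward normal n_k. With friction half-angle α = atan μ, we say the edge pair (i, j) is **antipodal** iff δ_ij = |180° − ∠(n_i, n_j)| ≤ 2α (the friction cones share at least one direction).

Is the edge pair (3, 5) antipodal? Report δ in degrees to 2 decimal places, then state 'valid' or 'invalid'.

α = atan 0.75 = 36.87°;  2α = 73.74°
edge 3: e_3 = (-1.21, +1.04);  n_3 = (+0.6518, +0.7584)
edge 5: e_5 = (-1.48, -6.61);  n_5 = (-0.9758, +0.2185)
∠(n_3, n_5) = 118.06°
δ = |180° − 118.06°| = 61.94°
61.94° ≤ 2α = 73.74°  →  valid

δ = 61.94°, valid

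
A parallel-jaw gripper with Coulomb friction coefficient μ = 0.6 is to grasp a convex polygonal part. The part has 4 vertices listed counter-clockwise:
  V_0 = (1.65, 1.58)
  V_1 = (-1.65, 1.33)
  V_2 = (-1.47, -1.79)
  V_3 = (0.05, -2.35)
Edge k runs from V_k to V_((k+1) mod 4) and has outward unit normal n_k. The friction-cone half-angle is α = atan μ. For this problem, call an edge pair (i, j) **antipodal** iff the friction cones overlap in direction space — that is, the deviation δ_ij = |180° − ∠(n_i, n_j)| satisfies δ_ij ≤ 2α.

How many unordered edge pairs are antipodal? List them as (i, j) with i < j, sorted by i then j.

count = 2; pairs: (0,2), (1,3)

α = atan 0.6 = 30.96°;  2α = 61.93°
n_0 = (-0.0755, +0.9971)
n_1 = (-0.9983, -0.0576)
n_2 = (-0.3457, -0.9383)
n_3 = (+0.9262, -0.3771)
  (0,1): δ = 91.03°  ·
  (0,2): δ = 24.56°  ✓
  (0,3): δ = 63.52°  ·
  (1,2): δ = 113.53°  ·
  (1,3): δ = 25.45°  ✓
  (2,3): δ = 91.93°  ·
antipodal pairs: 2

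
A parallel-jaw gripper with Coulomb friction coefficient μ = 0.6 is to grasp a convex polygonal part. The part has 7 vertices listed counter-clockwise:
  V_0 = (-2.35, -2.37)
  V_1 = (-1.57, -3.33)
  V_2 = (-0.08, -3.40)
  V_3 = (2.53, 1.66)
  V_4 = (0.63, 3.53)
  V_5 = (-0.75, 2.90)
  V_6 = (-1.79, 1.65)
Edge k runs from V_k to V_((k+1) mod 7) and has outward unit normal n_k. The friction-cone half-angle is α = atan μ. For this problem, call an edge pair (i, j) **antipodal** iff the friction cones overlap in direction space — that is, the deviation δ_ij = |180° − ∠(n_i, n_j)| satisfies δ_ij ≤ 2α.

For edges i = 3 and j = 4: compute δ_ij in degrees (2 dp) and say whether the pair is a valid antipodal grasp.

δ = 110.92°, invalid

α = atan 0.6 = 30.96°;  2α = 61.93°
edge 3: e_3 = (-1.90, +1.87);  n_3 = (+0.7015, +0.7127)
edge 4: e_4 = (-1.38, -0.63);  n_4 = (-0.4153, +0.9097)
∠(n_3, n_4) = 69.08°
δ = |180° − 69.08°| = 110.92°
110.92° > 2α = 61.93°  →  invalid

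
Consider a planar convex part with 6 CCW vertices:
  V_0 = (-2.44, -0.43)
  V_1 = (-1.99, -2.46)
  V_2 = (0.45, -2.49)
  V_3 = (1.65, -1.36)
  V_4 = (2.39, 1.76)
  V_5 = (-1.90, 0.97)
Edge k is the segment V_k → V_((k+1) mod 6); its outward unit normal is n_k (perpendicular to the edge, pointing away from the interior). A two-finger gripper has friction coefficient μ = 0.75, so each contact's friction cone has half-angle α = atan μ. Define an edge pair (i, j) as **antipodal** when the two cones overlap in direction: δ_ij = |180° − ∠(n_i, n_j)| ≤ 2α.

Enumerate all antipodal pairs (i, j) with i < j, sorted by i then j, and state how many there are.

count = 8; pairs: (0,2), (0,3), (1,4), (1,5), (2,4), (2,5), (3,4), (3,5)

α = atan 0.75 = 36.87°;  2α = 73.74°
n_0 = (-0.9763, -0.2164)
n_1 = (-0.0123, -0.9999)
n_2 = (+0.6856, -0.7280)
n_3 = (+0.9730, -0.2308)
n_4 = (-0.1811, +0.9835)
n_5 = (-0.9330, +0.3599)
  (0,1): δ = 103.20°  ·
  (0,2): δ = 59.22°  ✓
  (0,3): δ = 25.84°  ✓
  (0,4): δ = 87.94°  ·
  (0,5): δ = 146.41°  ·
  (1,2): δ = 136.02°  ·
  (1,3): δ = 102.64°  ·
  (1,4): δ = 11.14°  ✓
  (1,5): δ = 69.61°  ✓
  (2,3): δ = 146.62°  ·
  (2,4): δ = 32.85°  ✓
  (2,5): δ = 25.63°  ✓
  (3,4): δ = 66.22°  ✓
  (3,5): δ = 7.75°  ✓
  (4,5): δ = 121.53°  ·
antipodal pairs: 8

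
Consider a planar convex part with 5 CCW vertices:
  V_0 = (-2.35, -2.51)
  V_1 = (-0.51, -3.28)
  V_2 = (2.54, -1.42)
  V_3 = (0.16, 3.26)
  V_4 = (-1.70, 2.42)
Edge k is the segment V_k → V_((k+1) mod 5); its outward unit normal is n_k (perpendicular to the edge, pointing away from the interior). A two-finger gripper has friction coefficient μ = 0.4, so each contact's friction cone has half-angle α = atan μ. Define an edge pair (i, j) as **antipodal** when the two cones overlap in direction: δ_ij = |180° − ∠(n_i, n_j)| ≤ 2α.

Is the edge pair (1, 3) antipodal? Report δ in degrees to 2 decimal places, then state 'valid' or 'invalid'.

δ = 7.07°, valid

α = atan 0.4 = 21.80°;  2α = 43.60°
edge 1: e_1 = (+3.05, +1.86);  n_1 = (+0.5207, -0.8538)
edge 3: e_3 = (-1.86, -0.84);  n_3 = (-0.4116, +0.9114)
∠(n_1, n_3) = 172.93°
δ = |180° − 172.93°| = 7.07°
7.07° ≤ 2α = 43.60°  →  valid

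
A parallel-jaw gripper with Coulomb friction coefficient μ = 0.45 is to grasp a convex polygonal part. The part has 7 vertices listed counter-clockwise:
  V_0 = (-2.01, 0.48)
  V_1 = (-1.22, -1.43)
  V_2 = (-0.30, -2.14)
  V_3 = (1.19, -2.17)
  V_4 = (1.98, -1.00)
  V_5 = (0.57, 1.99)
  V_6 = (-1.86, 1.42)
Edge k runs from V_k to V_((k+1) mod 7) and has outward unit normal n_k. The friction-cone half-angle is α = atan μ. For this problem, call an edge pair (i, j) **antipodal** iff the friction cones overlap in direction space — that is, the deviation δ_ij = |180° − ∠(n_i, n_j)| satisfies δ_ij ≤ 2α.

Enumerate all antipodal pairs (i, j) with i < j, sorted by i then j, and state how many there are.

count = 6; pairs: (0,4), (1,4), (2,5), (3,5), (3,6), (4,6)

α = atan 0.45 = 24.23°;  2α = 48.46°
n_0 = (-0.9241, -0.3822)
n_1 = (-0.6110, -0.7917)
n_2 = (-0.0201, -0.9998)
n_3 = (+0.8288, -0.5596)
n_4 = (+0.9045, +0.4265)
n_5 = (-0.2284, +0.9736)
n_6 = (-0.9875, +0.1576)
  (0,1): δ = 150.13°  ·
  (0,2): δ = 113.62°  ·
  (0,3): δ = 56.50°  ·
  (0,4): δ = 2.78°  ✓
  (0,5): δ = 80.73°  ·
  (0,6): δ = 148.46°  ·
  (1,2): δ = 143.49°  ·
  (1,3): δ = 86.37°  ·
  (1,4): δ = 27.09°  ✓
  (1,5): δ = 50.86°  ·
  (1,6): δ = 118.59°  ·
  (2,3): δ = 122.87°  ·
  (2,4): δ = 63.60°  ·
  (2,5): δ = 14.35°  ✓
  (2,6): δ = 82.09°  ·
  (3,4): δ = 120.72°  ·
  (3,5): δ = 42.77°  ✓
  (3,6): δ = 24.96°  ✓
  (4,5): δ = 102.05°  ·
  (4,6): δ = 34.31°  ✓
  (5,6): δ = 112.27°  ·
antipodal pairs: 6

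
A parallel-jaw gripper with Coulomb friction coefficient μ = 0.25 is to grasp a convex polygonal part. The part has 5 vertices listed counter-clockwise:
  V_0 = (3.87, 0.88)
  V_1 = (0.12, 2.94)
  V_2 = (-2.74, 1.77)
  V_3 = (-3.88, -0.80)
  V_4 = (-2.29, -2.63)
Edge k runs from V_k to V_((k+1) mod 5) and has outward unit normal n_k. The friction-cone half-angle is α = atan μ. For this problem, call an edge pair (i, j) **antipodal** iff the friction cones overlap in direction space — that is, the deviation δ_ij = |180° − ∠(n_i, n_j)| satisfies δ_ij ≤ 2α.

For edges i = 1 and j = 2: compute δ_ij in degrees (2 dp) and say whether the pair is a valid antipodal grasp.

δ = 136.17°, invalid

α = atan 0.25 = 14.04°;  2α = 28.07°
edge 1: e_1 = (-2.86, -1.17);  n_1 = (-0.3786, +0.9255)
edge 2: e_2 = (-1.14, -2.57);  n_2 = (-0.9141, +0.4055)
∠(n_1, n_2) = 43.83°
δ = |180° − 43.83°| = 136.17°
136.17° > 2α = 28.07°  →  invalid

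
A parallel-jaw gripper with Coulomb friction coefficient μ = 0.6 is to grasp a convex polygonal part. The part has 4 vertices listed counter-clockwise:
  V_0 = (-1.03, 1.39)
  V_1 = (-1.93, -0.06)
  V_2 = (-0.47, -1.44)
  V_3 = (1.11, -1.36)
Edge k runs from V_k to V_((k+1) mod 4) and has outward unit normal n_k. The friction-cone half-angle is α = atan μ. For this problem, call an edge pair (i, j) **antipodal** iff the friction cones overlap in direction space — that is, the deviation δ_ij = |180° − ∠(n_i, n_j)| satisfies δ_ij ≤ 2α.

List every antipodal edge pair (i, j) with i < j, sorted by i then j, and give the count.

α = atan 0.6 = 30.96°;  2α = 61.93°
n_0 = (-0.8496, +0.5274)
n_1 = (-0.6869, -0.7267)
n_2 = (+0.0506, -0.9987)
n_3 = (+0.7892, +0.6141)
  (0,1): δ = 101.56°  ·
  (0,2): δ = 55.27°  ✓
  (0,3): δ = 69.72°  ·
  (1,2): δ = 133.71°  ·
  (1,3): δ = 8.72°  ✓
  (2,3): δ = 55.01°  ✓
antipodal pairs: 3

count = 3; pairs: (0,2), (1,3), (2,3)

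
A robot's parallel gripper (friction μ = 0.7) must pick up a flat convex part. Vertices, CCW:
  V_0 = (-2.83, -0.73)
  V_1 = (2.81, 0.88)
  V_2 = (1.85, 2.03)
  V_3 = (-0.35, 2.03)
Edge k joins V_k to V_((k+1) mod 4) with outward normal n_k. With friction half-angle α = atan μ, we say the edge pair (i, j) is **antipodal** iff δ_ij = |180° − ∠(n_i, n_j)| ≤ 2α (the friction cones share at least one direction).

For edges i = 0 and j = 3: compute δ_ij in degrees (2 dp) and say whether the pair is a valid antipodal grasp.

δ = 32.13°, valid

α = atan 0.7 = 34.99°;  2α = 69.98°
edge 0: e_0 = (+5.64, +1.61);  n_0 = (+0.2745, -0.9616)
edge 3: e_3 = (-2.48, -2.76);  n_3 = (-0.7438, +0.6684)
∠(n_0, n_3) = 147.87°
δ = |180° − 147.87°| = 32.13°
32.13° ≤ 2α = 69.98°  →  valid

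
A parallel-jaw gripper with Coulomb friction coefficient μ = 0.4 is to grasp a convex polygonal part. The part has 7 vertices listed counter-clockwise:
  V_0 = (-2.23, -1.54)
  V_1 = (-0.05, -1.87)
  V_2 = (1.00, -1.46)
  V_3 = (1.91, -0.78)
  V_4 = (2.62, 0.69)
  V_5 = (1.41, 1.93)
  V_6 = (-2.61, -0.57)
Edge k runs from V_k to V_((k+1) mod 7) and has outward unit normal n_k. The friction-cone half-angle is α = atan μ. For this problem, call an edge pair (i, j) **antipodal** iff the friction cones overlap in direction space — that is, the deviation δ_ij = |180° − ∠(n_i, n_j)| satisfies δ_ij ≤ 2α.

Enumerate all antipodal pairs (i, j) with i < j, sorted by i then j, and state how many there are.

count = 6; pairs: (0,4), (0,5), (1,5), (2,5), (3,5), (4,6)

α = atan 0.4 = 21.80°;  2α = 43.60°
n_0 = (-0.1497, -0.9887)
n_1 = (+0.3637, -0.9315)
n_2 = (+0.5986, -0.8011)
n_3 = (+0.9005, -0.4349)
n_4 = (+0.7157, +0.6984)
n_5 = (-0.5281, +0.8492)
n_6 = (-0.9311, -0.3648)
  (0,1): δ = 150.06°  ·
  (0,2): δ = 134.62°  ·
  (0,3): δ = 107.17°  ·
  (0,4): δ = 37.09°  ✓
  (0,5): δ = 40.48°  ✓
  (0,6): δ = 120.00°  ·
  (1,2): δ = 164.56°  ·
  (1,3): δ = 137.11°  ·
  (1,4): δ = 67.03°  ·
  (1,5): δ = 10.55°  ✓
  (1,6): δ = 90.06°  ·
  (2,3): δ = 152.55°  ·
  (2,4): δ = 82.47°  ·
  (2,5): δ = 4.89°  ✓
  (2,6): δ = 74.62°  ·
  (3,4): δ = 109.92°  ·
  (3,5): δ = 32.34°  ✓
  (3,6): δ = 47.17°  ·
  (4,5): δ = 102.42°  ·
  (4,6): δ = 22.91°  ✓
  (5,6): δ = 100.48°  ·
antipodal pairs: 6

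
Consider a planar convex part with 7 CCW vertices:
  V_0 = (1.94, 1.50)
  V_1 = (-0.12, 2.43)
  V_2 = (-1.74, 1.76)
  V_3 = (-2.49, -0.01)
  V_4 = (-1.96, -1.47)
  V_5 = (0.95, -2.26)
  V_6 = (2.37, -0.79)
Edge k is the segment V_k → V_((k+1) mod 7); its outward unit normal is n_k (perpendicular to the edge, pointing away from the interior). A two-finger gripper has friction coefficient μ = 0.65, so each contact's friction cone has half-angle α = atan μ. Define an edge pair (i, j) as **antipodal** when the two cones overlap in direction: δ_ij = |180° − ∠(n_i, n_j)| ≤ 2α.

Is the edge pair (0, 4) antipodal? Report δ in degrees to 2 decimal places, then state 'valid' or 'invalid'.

δ = 9.11°, valid

α = atan 0.65 = 33.02°;  2α = 66.05°
edge 0: e_0 = (-2.06, +0.93);  n_0 = (+0.4115, +0.9114)
edge 4: e_4 = (+2.91, -0.79);  n_4 = (-0.2620, -0.9651)
∠(n_0, n_4) = 170.89°
δ = |180° − 170.89°| = 9.11°
9.11° ≤ 2α = 66.05°  →  valid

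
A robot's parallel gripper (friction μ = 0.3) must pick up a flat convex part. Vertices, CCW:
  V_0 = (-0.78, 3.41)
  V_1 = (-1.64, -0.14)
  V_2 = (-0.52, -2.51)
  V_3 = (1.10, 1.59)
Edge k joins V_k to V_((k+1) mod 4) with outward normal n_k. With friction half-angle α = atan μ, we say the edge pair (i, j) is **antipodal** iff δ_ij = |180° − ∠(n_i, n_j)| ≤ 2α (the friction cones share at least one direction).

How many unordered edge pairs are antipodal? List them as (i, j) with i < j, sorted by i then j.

count = 2; pairs: (0,2), (1,3)

α = atan 0.3 = 16.70°;  2α = 33.40°
n_0 = (-0.9719, +0.2354)
n_1 = (-0.9041, -0.4273)
n_2 = (+0.9300, -0.3675)
n_3 = (+0.6955, +0.7185)
  (0,1): δ = 141.09°  ·
  (0,2): δ = 7.94°  ✓
  (0,3): δ = 59.55°  ·
  (1,2): δ = 46.85°  ·
  (1,3): δ = 20.63°  ✓
  (2,3): δ = 112.51°  ·
antipodal pairs: 2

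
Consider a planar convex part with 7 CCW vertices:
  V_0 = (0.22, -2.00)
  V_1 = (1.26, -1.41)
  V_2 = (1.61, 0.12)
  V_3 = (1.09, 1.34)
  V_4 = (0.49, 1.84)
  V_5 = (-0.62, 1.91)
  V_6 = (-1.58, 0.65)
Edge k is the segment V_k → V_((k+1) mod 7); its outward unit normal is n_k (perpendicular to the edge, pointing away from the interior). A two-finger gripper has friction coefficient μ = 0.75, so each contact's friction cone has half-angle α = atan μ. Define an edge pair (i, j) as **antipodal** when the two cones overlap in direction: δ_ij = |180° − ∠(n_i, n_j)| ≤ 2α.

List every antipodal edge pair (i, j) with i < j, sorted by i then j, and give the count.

count = 9; pairs: (0,3), (0,4), (0,5), (1,5), (1,6), (2,5), (2,6), (3,6), (4,6)

α = atan 0.75 = 36.87°;  2α = 73.74°
n_0 = (+0.4934, -0.8698)
n_1 = (+0.9748, -0.2230)
n_2 = (+0.9199, +0.3921)
n_3 = (+0.6402, +0.7682)
n_4 = (+0.0629, +0.9980)
n_5 = (-0.7954, +0.6060)
n_6 = (-0.8272, -0.5619)
  (0,1): δ = 132.45°  ·
  (0,2): δ = 96.48°  ·
  (0,3): δ = 69.37°  ✓
  (0,4): δ = 33.18°  ✓
  (0,5): δ = 23.13°  ✓
  (0,6): δ = 94.62°  ·
  (1,2): δ = 144.03°  ·
  (1,3): δ = 116.92°  ·
  (1,4): δ = 80.72°  ·
  (1,5): δ = 24.42°  ✓
  (1,6): δ = 47.07°  ✓
  (2,3): δ = 152.89°  ·
  (2,4): δ = 116.69°  ·
  (2,5): δ = 60.39°  ✓
  (2,6): δ = 11.10°  ✓
  (3,4): δ = 143.80°  ·
  (3,5): δ = 87.50°  ·
  (3,6): δ = 16.01°  ✓
  (4,5): δ = 123.70°  ·
  (4,6): δ = 52.21°  ✓
  (5,6): δ = 108.51°  ·
antipodal pairs: 9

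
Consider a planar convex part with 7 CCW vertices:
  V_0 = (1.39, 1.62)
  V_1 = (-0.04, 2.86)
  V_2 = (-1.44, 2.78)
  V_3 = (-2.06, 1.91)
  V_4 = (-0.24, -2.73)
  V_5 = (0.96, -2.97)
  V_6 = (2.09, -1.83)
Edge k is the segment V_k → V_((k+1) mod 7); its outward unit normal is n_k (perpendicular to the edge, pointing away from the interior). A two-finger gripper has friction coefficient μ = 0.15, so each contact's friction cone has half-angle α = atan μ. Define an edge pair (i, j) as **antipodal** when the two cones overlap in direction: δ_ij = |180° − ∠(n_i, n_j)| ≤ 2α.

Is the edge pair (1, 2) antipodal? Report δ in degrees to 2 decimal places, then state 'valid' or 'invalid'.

α = atan 0.15 = 8.53°;  2α = 17.06°
edge 1: e_1 = (-1.40, -0.08);  n_1 = (-0.0570, +0.9984)
edge 2: e_2 = (-0.62, -0.87);  n_2 = (-0.8144, +0.5804)
∠(n_1, n_2) = 51.25°
δ = |180° − 51.25°| = 128.75°
128.75° > 2α = 17.06°  →  invalid

δ = 128.75°, invalid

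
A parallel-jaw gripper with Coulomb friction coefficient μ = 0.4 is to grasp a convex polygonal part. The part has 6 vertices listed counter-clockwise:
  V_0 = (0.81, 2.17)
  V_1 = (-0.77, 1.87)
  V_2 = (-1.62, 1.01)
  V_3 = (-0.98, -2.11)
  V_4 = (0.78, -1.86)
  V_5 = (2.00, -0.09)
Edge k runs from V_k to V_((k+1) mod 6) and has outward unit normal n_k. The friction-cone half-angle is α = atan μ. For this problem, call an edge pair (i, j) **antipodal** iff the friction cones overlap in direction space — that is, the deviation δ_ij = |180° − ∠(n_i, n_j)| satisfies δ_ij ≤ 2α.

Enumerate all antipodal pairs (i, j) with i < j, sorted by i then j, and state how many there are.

count = 4; pairs: (0,3), (1,3), (1,4), (2,5)

α = atan 0.4 = 21.80°;  2α = 43.60°
n_0 = (-0.1865, +0.9824)
n_1 = (-0.7112, +0.7030)
n_2 = (-0.9796, -0.2009)
n_3 = (+0.1406, -0.9901)
n_4 = (+0.8234, -0.5675)
n_5 = (+0.8848, +0.4659)
  (0,1): δ = 145.42°  ·
  (0,2): δ = 89.16°  ·
  (0,3): δ = 2.67°  ✓
  (0,4): δ = 44.67°  ·
  (0,5): δ = 107.02°  ·
  (1,2): δ = 123.74°  ·
  (1,3): δ = 37.25°  ✓
  (1,4): δ = 10.09°  ✓
  (1,5): δ = 72.43°  ·
  (2,3): δ = 93.51°  ·
  (2,4): δ = 46.17°  ·
  (2,5): δ = 16.18°  ✓
  (3,4): δ = 132.66°  ·
  (3,5): δ = 70.32°  ·
  (4,5): δ = 117.65°  ·
antipodal pairs: 4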